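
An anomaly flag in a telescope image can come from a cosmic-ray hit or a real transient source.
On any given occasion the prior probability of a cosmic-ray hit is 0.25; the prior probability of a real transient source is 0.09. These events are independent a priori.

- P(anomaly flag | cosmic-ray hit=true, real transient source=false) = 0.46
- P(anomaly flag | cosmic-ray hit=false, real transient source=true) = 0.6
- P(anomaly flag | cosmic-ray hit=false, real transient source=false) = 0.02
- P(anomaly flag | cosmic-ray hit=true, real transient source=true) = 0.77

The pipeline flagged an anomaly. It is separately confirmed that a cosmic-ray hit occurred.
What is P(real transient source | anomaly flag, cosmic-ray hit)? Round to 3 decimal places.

P(anomaly flag | cosmic-ray hit) = 0.46*0.91 + 0.77*0.09 = 0.418600 + 0.069300 = 0.487900
The real transient source-present share is 0.77*0.09 = 0.069300.
Hence the posterior is 0.069300/0.487900 ≈ 0.142.

P(real transient source | anomaly flag, cosmic-ray hit) ≈ 0.142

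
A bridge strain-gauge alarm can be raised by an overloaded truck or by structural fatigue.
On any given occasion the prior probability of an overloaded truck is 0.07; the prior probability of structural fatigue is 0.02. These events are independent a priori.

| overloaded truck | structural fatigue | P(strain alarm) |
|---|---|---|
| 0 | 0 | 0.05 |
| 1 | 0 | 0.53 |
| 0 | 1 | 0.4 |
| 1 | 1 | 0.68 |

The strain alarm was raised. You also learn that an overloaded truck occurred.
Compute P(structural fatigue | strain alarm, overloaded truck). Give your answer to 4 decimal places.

P(structural fatigue | strain alarm, overloaded truck) ≈ 0.0255

Numerator (weight on configurations with structural fatigue): 0.68·0.02 = 0.013600
The normalizing constant is 0.53·0.98 + 0.68·0.02 = 0.533000
Posterior = 0.013600 / 0.533000 ≈ 0.0255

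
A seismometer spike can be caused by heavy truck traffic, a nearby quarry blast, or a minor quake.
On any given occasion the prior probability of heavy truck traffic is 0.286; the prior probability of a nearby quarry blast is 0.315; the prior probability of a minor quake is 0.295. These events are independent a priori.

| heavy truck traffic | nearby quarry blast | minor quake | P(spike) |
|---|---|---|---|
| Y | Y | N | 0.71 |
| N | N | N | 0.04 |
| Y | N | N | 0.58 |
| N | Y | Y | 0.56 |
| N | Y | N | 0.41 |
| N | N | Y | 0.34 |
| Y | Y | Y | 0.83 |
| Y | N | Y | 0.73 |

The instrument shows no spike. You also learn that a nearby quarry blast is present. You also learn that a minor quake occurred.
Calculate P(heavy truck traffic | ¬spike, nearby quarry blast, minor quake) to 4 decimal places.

P(¬spike | nearby quarry blast, minor quake) = 0.44·0.714 + 0.17·0.286 = 0.314160 + 0.048620 = 0.362780
Restricting to configurations with heavy truck traffic present: 0.17·0.286 = 0.048620.
P(heavy truck traffic | ¬spike, nearby quarry blast, minor quake) = 0.048620 / 0.362780 ≈ 0.1340

P(heavy truck traffic | ¬spike, nearby quarry blast, minor quake) ≈ 0.1340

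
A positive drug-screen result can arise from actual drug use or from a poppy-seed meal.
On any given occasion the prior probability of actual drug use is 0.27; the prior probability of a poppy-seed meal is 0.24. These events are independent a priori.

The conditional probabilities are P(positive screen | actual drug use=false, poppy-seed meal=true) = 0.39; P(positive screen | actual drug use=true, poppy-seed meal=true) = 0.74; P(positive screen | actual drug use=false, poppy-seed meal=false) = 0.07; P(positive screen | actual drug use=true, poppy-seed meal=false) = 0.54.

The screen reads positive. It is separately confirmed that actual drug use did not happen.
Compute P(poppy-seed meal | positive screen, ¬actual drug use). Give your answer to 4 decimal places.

Weight on poppy-seed meal=true, given the evidence: 0.39×0.24 = 0.093600
Denominator P(positive screen | ¬actual drug use): 0.07×0.76 + 0.39×0.24 = 0.146800
Posterior = 0.093600 / 0.146800 ≈ 0.6376

P(poppy-seed meal | positive screen, ¬actual drug use) ≈ 0.6376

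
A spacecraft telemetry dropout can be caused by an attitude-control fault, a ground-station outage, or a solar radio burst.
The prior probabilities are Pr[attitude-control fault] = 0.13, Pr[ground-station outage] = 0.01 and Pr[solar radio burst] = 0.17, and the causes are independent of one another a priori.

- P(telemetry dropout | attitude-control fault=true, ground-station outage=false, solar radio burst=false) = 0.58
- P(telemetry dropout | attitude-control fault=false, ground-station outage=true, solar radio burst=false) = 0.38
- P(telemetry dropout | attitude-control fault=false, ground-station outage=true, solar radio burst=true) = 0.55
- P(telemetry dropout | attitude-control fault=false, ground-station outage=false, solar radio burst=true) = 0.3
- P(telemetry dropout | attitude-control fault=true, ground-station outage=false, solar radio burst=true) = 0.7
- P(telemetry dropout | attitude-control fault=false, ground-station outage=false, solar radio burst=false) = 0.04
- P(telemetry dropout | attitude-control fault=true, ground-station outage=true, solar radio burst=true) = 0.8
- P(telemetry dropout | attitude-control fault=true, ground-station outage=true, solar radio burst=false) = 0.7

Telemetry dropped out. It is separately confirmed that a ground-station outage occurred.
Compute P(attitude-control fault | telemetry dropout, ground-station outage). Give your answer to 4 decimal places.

Numerator (weight on configurations with attitude-control fault): 0.075530 + 0.017680 = 0.093210
Denominator P(telemetry dropout | ground-station outage): 0.38×0.87×0.83 + 0.55×0.87×0.17 + 0.7×0.13×0.83 + 0.8×0.13×0.17 = 0.448953
Posterior = 0.093210 / 0.448953 ≈ 0.2076

P(attitude-control fault | telemetry dropout, ground-station outage) ≈ 0.2076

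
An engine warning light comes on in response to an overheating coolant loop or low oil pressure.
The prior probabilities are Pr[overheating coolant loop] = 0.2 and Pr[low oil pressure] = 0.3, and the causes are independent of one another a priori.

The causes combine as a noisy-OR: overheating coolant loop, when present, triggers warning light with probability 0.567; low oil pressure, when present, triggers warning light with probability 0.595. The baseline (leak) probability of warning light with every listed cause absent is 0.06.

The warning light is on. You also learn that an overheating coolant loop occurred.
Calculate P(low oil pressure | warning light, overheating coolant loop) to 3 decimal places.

Under noisy-OR, P(warning light | causes) = 1 − (1−0.06)·∏(1−qᵢ) over the active causes.
Weight on low oil pressure=true, given the evidence: 0.835157*0.3 = 0.250547
Normalizer over all consistent configurations: 0.59298*0.7 + 0.835157*0.3 = 0.665633
P(low oil pressure | warning light, overheating coolant loop) = 0.250547/0.665633 ≈ 0.376

P(low oil pressure | warning light, overheating coolant loop) ≈ 0.376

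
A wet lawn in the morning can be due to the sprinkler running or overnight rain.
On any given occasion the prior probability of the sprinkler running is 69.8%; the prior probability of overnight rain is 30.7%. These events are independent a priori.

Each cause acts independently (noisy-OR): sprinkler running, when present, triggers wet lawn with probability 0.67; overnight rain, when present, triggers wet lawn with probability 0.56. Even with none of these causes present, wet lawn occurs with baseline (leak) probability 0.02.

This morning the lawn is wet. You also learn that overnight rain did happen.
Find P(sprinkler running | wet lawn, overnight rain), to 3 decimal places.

P(sprinkler running | wet lawn, overnight rain) ≈ 0.777

Under noisy-OR, P(wet lawn | causes) = 1 − (1−0.02)·∏(1−qᵢ) over the active causes.
Numerator (weight on configurations with sprinkler running): 0.857704·0.698 = 0.598677
Normalizer over all consistent configurations: 0.5688·0.302 + 0.857704·0.698 = 0.770455
P(sprinkler running | wet lawn, overnight rain) = 0.598677/0.770455 ≈ 0.777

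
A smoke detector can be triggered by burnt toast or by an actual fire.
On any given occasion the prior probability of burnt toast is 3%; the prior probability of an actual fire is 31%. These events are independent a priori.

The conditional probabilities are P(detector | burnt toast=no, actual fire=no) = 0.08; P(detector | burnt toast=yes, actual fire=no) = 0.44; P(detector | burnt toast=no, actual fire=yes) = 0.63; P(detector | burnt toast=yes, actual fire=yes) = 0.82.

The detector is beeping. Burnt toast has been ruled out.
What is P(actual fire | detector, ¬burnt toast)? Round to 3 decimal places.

Numerator (weight on configurations with actual fire): 0.63·0.31 = 0.195300
Denominator P(detector | ¬burnt toast): 0.08·0.69 + 0.63·0.31 = 0.250500
P(actual fire | detector, ¬burnt toast) = 0.195300/0.250500 ≈ 0.780

P(actual fire | detector, ¬burnt toast) ≈ 0.780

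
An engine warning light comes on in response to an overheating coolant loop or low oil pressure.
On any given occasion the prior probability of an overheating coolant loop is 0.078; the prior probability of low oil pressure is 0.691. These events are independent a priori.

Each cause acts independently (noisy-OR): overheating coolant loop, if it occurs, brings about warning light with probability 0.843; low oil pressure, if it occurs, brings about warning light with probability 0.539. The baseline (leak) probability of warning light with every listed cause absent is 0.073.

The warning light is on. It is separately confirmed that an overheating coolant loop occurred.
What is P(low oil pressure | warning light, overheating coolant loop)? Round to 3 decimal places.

Under noisy-OR, P(warning light | causes) = 1 − (1−0.073)·∏(1−qᵢ) over the active causes.
P(warning light | overheating coolant loop) = 0.854461*0.309 + 0.932907*0.691 = 0.264028 + 0.644639 = 0.908667
The low oil pressure-present share is 0.932907*0.691 = 0.644639.
Hence the posterior is 0.644639/0.908667 ≈ 0.709.

P(low oil pressure | warning light, overheating coolant loop) ≈ 0.709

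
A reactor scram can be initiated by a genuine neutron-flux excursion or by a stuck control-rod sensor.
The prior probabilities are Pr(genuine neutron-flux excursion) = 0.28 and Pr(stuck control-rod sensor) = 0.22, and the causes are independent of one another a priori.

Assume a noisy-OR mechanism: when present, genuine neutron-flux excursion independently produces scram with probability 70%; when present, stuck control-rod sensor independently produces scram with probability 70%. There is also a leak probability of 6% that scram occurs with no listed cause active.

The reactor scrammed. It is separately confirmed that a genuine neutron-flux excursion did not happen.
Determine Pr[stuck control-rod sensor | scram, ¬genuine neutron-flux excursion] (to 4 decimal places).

Under noisy-OR, P(scram | causes) = 1 − (1−0.06)·∏(1−qᵢ) over the active causes.
By total probability over both values of stuck control-rod sensor:
  P(scram | ¬genuine neutron-flux excursion) = 0.06·0.78 + 0.718·0.22
        = 0.046800 + 0.157960 = 0.204760
The terms with stuck control-rod sensor present sum to 0.157960, so
  P(stuck control-rod sensor | scram, ¬genuine neutron-flux excursion) = 0.157960 / 0.204760 ≈ 0.7714

Pr[stuck control-rod sensor | scram, ¬genuine neutron-flux excursion] ≈ 0.7714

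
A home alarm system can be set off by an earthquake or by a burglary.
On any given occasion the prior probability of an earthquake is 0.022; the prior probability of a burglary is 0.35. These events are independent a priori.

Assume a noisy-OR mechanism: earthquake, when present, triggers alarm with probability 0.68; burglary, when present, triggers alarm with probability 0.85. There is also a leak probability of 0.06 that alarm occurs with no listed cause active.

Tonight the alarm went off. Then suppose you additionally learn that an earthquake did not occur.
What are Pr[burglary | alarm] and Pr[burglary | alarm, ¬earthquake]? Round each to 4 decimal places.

Under noisy-OR, P(alarm | causes) = 1 − (1−0.06)·∏(1−qᵢ) over the active causes.
For the numerator, keep only burglary=true terms: 0.294036 + 0.007353 = 0.301389
The normalizing constant is 0.06×0.978×0.65 + 0.859×0.978×0.35 + 0.6992×0.022×0.65 + 0.95488×0.022×0.35 = 0.349530
P(burglary | alarm) = 0.301389/0.349530 ≈ 0.8623

With the extra evidence:
Weight on burglary=true, given the evidence: 0.859*0.35 = 0.300650
Denominator P(alarm | ¬earthquake): 0.06*0.65 + 0.859*0.35 = 0.339650
Posterior = 0.300650 / 0.339650 ≈ 0.8852
Ruling out earthquake raises the posterior on burglary — the flip side of explaining away.

Pr[burglary | alarm] ≈ 0.8623; Pr[burglary | alarm, ¬earthquake] ≈ 0.8852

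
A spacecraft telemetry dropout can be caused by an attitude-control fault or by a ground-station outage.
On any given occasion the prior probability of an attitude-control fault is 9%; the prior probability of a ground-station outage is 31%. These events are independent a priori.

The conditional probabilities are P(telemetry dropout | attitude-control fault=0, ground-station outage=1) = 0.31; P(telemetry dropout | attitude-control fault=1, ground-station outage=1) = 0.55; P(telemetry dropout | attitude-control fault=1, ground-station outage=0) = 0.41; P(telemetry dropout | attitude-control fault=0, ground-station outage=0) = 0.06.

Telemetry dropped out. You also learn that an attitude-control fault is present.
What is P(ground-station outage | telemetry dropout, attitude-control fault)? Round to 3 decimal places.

Sum P(telemetry dropout|·) weighted by the priors over both values of ground-station outage:
  P(telemetry dropout | attitude-control fault) = 0.41×0.69 + 0.55×0.31
        = 0.282900 + 0.170500 = 0.453400
The terms with ground-station outage present sum to 0.170500, so
  P(ground-station outage | telemetry dropout, attitude-control fault) = 0.170500 / 0.453400 ≈ 0.376

P(ground-station outage | telemetry dropout, attitude-control fault) ≈ 0.376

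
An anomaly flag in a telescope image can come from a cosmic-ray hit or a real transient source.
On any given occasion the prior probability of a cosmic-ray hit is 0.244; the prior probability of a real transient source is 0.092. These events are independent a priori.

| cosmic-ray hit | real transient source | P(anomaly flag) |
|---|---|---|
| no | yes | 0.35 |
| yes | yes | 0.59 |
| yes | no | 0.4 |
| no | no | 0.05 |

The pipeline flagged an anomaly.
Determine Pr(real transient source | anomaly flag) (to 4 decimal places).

For the numerator, keep only real transient source=true terms: 0.024343 + 0.013244 = 0.037587
The normalizing constant is 0.05·0.756·0.908 + 0.35·0.756·0.092 + 0.4·0.244·0.908 + 0.59·0.244·0.092 = 0.160530
Posterior = 0.037587 / 0.160530 ≈ 0.2341

Pr(real transient source | anomaly flag) ≈ 0.2341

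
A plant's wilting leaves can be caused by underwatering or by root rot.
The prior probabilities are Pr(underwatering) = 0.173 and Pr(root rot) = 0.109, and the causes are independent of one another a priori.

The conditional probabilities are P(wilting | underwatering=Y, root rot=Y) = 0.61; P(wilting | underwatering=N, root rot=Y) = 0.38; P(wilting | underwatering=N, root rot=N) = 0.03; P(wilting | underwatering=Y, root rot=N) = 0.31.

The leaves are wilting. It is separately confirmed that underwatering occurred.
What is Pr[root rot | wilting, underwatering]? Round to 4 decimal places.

Pr[root rot | wilting, underwatering] ≈ 0.1940

Sum P(wilting|·) weighted by the priors over both values of root rot:
  P(wilting | underwatering) = 0.31*0.891 + 0.61*0.109
        = 0.276210 + 0.066490 = 0.342700
Keeping only the root rot-present terms gives 0.066490, so
  P(root rot | wilting, underwatering) = 0.066490 / 0.342700 ≈ 0.1940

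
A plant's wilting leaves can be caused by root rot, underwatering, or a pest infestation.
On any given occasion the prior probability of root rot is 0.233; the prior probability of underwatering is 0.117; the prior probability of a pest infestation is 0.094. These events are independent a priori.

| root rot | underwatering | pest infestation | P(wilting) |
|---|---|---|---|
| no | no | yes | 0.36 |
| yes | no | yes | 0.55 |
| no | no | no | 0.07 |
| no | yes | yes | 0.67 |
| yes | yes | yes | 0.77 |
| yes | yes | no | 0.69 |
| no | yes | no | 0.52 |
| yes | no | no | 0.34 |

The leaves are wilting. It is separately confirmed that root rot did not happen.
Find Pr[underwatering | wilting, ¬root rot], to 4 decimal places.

P(wilting | ¬root rot) = 0.07×0.883×0.906 + 0.36×0.883×0.094 + 0.52×0.117×0.906 + 0.67×0.117×0.094 = 0.056000 + 0.029881 + 0.055121 + 0.007369 = 0.148371
Of this, 0.062490 comes from 0.055121 + 0.007369 (the underwatering=true cases).
Hence the posterior is 0.062490/0.148371 ≈ 0.4212.

Pr[underwatering | wilting, ¬root rot] ≈ 0.4212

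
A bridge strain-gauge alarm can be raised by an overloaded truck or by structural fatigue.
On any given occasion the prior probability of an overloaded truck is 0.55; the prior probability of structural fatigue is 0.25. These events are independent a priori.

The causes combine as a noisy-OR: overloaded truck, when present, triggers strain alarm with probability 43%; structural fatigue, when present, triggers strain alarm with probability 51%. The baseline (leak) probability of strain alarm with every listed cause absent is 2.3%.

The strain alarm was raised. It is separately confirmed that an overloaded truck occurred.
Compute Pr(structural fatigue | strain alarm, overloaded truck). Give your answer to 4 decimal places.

Pr(structural fatigue | strain alarm, overloaded truck) ≈ 0.3536

Under noisy-OR, P(strain alarm | causes) = 1 − (1−0.023)·∏(1−qᵢ) over the active causes.
Weight on structural fatigue=true, given the evidence: 0.727124·0.25 = 0.181781
Normalizer over all consistent configurations: 0.44311·0.75 + 0.727124·0.25 = 0.514114
P(structural fatigue | strain alarm, overloaded truck) = 0.181781/0.514114 ≈ 0.3536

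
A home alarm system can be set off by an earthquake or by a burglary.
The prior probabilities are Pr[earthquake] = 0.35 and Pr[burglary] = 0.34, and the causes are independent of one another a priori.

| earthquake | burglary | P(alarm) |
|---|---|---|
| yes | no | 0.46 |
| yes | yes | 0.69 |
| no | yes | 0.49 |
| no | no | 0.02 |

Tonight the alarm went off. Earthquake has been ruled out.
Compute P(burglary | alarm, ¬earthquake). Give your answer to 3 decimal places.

P(alarm | ¬earthquake) = 0.02·0.66 + 0.49·0.34 = 0.013200 + 0.166600 = 0.179800
The burglary-present share is 0.49·0.34 = 0.166600.
So P(burglary | alarm, ¬earthquake) = 0.166600/0.179800 ≈ 0.927.

P(burglary | alarm, ¬earthquake) ≈ 0.927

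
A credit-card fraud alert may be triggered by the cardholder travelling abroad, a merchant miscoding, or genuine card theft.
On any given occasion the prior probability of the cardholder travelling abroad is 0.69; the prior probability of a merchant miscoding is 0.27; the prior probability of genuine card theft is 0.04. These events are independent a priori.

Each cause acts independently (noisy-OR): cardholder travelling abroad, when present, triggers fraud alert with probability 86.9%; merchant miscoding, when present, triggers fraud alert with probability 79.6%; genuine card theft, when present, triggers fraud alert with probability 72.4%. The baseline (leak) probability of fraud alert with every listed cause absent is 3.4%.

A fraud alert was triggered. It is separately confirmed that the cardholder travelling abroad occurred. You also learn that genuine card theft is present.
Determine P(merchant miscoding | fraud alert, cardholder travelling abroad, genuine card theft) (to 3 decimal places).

Under noisy-OR, P(fraud alert | causes) = 1 − (1−0.034)·∏(1−qᵢ) over the active causes.
Sum P(fraud alert|·) weighted by the priors over both values of merchant miscoding:
  P(fraud alert | cardholder travelling abroad, genuine card theft) = 0.965073*0.73 + 0.992875*0.27
        = 0.704503 + 0.268076 = 0.972579
The terms with merchant miscoding present sum to 0.268076, so
  P(merchant miscoding | fraud alert, cardholder travelling abroad, genuine card theft) = 0.268076 / 0.972579 ≈ 0.276

P(merchant miscoding | fraud alert, cardholder travelling abroad, genuine card theft) ≈ 0.276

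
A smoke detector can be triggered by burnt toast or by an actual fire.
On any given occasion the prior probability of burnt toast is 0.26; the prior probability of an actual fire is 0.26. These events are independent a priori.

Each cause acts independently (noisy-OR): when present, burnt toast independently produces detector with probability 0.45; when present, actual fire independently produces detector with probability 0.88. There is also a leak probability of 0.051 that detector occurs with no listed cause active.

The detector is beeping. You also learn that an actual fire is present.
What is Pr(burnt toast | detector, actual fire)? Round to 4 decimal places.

Pr(burnt toast | detector, actual fire) ≈ 0.2710

Under noisy-OR, P(detector | causes) = 1 − (1−0.051)·∏(1−qᵢ) over the active causes.
P(detector | actual fire) = 0.88612·0.74 + 0.937366·0.26 = 0.655729 + 0.243715 = 0.899444
Restricting to configurations with burnt toast present: 0.937366·0.26 = 0.243715.
P(burnt toast | detector, actual fire) = 0.243715 / 0.899444 ≈ 0.2710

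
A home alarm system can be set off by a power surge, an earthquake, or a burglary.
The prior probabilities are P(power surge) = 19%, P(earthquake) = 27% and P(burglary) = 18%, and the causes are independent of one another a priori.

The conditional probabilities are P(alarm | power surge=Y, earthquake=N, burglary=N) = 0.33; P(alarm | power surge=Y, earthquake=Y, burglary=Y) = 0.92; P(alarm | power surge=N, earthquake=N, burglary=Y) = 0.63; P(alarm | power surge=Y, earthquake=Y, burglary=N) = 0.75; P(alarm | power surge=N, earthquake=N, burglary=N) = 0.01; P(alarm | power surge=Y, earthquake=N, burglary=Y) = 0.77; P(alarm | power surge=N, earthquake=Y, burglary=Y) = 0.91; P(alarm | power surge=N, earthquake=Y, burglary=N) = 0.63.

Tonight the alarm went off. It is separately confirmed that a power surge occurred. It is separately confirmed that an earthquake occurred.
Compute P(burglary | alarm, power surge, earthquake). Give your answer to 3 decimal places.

P(burglary | alarm, power surge, earthquake) ≈ 0.212

For the numerator, keep only burglary=true terms: 0.92*0.18 = 0.165600
The normalizing constant is 0.75*0.82 + 0.92*0.18 = 0.780600
P(burglary | alarm, power surge, earthquake) = 0.165600/0.780600 ≈ 0.212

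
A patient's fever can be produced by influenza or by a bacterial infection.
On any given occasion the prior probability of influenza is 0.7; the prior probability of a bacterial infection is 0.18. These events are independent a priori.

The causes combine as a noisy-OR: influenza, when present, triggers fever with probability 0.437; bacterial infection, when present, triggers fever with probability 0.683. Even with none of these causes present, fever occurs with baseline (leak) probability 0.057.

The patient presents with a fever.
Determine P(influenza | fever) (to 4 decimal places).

P(influenza | fever) ≈ 0.8782

Under noisy-OR, P(fever | causes) = 1 − (1−0.057)·∏(1−qᵢ) over the active causes.
Enumerate the 4 (influenza, bacterial infection) configurations and weight by the priors:
  P(fever) = 0.057*0.3*0.82 + 0.701069*0.3*0.18 + 0.469091*0.7*0.82 + 0.831702*0.7*0.18
        = 0.014022 + 0.037858 + 0.269258 + 0.104794 = 0.425932
Configurations with influenza contribute 0.374052, so
  P(influenza | fever) = 0.374052 / 0.425932 ≈ 0.8782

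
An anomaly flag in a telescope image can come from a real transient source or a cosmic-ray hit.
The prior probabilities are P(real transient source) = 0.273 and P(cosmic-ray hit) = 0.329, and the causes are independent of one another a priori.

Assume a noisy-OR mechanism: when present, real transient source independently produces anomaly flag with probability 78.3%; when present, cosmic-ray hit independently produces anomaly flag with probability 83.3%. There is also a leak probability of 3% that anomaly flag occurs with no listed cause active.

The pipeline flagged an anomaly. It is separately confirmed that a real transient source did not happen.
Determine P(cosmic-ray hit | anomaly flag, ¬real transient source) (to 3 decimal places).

P(cosmic-ray hit | anomaly flag, ¬real transient source) ≈ 0.932

Under noisy-OR, P(anomaly flag | causes) = 1 − (1−0.03)·∏(1−qᵢ) over the active causes.
P(anomaly flag | ¬real transient source) = 0.03·0.671 + 0.83801·0.329 = 0.020130 + 0.275705 = 0.295835
The cosmic-ray hit-present share is 0.83801·0.329 = 0.275705.
So P(cosmic-ray hit | anomaly flag, ¬real transient source) = 0.275705/0.295835 ≈ 0.932.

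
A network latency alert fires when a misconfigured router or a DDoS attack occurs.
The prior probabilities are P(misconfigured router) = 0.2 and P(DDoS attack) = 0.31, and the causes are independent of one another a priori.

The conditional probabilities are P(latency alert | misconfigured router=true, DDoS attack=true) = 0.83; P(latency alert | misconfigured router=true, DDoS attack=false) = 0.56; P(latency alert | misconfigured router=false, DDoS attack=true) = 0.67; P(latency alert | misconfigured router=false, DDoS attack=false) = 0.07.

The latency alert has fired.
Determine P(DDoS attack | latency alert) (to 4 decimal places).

By total probability over the 4 (misconfigured router, DDoS attack) configurations:
  P(latency alert) = 0.07*0.8*0.69 + 0.67*0.8*0.31 + 0.56*0.2*0.69 + 0.83*0.2*0.31
        = 0.038640 + 0.166160 + 0.077280 + 0.051460 = 0.333540
The terms with DDoS attack present sum to 0.217620, so
  P(DDoS attack | latency alert) = 0.217620 / 0.333540 ≈ 0.6525

P(DDoS attack | latency alert) ≈ 0.6525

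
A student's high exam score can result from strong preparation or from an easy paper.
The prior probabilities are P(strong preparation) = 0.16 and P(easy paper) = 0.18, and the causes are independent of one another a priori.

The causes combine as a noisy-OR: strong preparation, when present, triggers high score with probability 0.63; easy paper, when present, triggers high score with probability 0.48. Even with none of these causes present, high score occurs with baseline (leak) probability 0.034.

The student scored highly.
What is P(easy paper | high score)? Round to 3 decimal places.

P(easy paper | high score) ≈ 0.478

Under noisy-OR, P(high score | causes) = 1 − (1−0.034)·∏(1−qᵢ) over the active causes.
P(high score) = 0.034*0.84*0.82 + 0.49768*0.84*0.18 + 0.64258*0.16*0.82 + 0.814142*0.16*0.18 = 0.023419 + 0.075249 + 0.084306 + 0.023447 = 0.206421
Of this, 0.098696 comes from 0.075249 + 0.023447 (the easy paper=true cases).
So P(easy paper | high score) = 0.098696/0.206421 ≈ 0.478.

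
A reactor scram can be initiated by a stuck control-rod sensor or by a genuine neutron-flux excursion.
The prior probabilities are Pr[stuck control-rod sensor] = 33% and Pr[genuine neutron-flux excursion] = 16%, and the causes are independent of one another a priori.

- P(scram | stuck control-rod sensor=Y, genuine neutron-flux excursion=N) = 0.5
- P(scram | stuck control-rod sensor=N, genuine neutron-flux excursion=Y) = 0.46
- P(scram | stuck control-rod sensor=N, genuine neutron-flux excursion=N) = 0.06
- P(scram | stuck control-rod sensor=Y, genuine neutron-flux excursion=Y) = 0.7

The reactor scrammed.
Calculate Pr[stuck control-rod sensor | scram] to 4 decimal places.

For the numerator, keep only stuck control-rod sensor=true terms: 0.138600 + 0.036960 = 0.175560
The normalizing constant is 0.06×0.67×0.84 + 0.46×0.67×0.16 + 0.5×0.33×0.84 + 0.7×0.33×0.16 = 0.258640
Posterior = 0.175560 / 0.258640 ≈ 0.6788

Pr[stuck control-rod sensor | scram] ≈ 0.6788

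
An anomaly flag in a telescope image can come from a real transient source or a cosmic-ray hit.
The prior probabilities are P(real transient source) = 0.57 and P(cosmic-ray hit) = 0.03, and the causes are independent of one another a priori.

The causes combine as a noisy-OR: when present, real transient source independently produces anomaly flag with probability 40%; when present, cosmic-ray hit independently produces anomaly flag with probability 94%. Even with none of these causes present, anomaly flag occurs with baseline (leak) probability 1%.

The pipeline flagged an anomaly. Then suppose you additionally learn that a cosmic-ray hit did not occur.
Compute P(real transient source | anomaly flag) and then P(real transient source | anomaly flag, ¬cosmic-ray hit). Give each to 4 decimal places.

P(real transient source | anomaly flag) ≈ 0.9366; P(real transient source | anomaly flag, ¬cosmic-ray hit) ≈ 0.9818

Under noisy-OR, P(anomaly flag | causes) = 1 − (1−0.01)·∏(1−qᵢ) over the active causes.
Sum P(anomaly flag|·) weighted by the priors over the 4 (real transient source, cosmic-ray hit) configurations:
  P(anomaly flag) = 0.01×0.43×0.97 + 0.9406×0.43×0.03 + 0.406×0.57×0.97 + 0.96436×0.57×0.03
        = 0.004171 + 0.012134 + 0.224477 + 0.016491 = 0.257273
The terms with real transient source present sum to 0.240968, so
  P(real transient source | anomaly flag) = 0.240968 / 0.257273 ≈ 0.9366

Now condition on the additional information:
Numerator (weight on configurations with real transient source): 0.406·0.57 = 0.231420
Normalizer over all consistent configurations: 0.01·0.43 + 0.406·0.57 = 0.235720
P(real transient source | anomaly flag, ¬cosmic-ray hit) = 0.231420/0.235720 ≈ 0.9818
Ruling out cosmic-ray hit raises the posterior on real transient source — the flip side of explaining away.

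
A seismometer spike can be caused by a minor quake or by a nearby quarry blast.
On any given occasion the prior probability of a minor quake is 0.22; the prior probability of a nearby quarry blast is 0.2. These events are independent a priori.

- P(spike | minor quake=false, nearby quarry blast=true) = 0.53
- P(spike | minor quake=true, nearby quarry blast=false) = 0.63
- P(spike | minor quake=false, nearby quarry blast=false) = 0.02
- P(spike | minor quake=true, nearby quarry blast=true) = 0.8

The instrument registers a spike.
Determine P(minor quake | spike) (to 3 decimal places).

P(spike) = 0.02·0.78·0.8 + 0.53·0.78·0.2 + 0.63·0.22·0.8 + 0.8·0.22·0.2 = 0.012480 + 0.082680 + 0.110880 + 0.035200 = 0.241240
Restricting to configurations with minor quake present: 0.110880 + 0.035200 = 0.146080.
P(minor quake | spike) = 0.146080 / 0.241240 ≈ 0.606

P(minor quake | spike) ≈ 0.606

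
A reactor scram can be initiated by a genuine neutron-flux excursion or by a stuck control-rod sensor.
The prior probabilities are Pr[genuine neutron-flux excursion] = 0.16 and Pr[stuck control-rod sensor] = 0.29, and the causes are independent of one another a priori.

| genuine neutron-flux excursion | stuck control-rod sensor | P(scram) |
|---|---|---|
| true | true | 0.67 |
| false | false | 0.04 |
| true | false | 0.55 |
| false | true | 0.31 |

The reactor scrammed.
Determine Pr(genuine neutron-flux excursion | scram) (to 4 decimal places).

Weight on genuine neutron-flux excursion=true, given the evidence: 0.062480 + 0.031088 = 0.093568
The normalizing constant is 0.04×0.84×0.71 + 0.31×0.84×0.29 + 0.55×0.16×0.71 + 0.67×0.16×0.29 = 0.192940
P(genuine neutron-flux excursion | scram) = 0.093568/0.192940 ≈ 0.4850

Pr(genuine neutron-flux excursion | scram) ≈ 0.4850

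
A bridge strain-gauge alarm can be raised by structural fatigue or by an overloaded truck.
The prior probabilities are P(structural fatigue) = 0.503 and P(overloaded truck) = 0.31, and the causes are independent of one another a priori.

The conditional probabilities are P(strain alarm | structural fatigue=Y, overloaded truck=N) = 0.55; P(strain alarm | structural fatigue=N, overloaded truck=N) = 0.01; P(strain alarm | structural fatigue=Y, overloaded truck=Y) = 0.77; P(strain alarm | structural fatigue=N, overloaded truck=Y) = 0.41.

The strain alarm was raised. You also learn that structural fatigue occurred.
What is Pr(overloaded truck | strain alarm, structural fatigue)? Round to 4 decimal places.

By total probability over both values of overloaded truck:
  P(strain alarm | structural fatigue) = 0.55·0.69 + 0.77·0.31
        = 0.379500 + 0.238700 = 0.618200
Keeping only the overloaded truck-present terms gives 0.238700, so
  P(overloaded truck | strain alarm, structural fatigue) = 0.238700 / 0.618200 ≈ 0.3861

Pr(overloaded truck | strain alarm, structural fatigue) ≈ 0.3861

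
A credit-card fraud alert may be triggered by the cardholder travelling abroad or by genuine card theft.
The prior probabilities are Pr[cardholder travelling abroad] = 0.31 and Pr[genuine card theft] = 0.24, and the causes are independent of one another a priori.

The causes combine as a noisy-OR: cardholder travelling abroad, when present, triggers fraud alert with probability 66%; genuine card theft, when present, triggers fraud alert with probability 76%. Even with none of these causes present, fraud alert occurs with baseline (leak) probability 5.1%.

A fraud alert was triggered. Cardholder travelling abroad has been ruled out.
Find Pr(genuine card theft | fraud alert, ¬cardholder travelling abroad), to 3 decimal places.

Pr(genuine card theft | fraud alert, ¬cardholder travelling abroad) ≈ 0.827

Under noisy-OR, P(fraud alert | causes) = 1 − (1−0.051)·∏(1−qᵢ) over the active causes.
By total probability over both values of genuine card theft:
  P(fraud alert | ¬cardholder travelling abroad) = 0.051*0.76 + 0.77224*0.24
        = 0.038760 + 0.185338 = 0.224098
Keeping only the genuine card theft-present terms gives 0.185338, so
  P(genuine card theft | fraud alert, ¬cardholder travelling abroad) = 0.185338 / 0.224098 ≈ 0.827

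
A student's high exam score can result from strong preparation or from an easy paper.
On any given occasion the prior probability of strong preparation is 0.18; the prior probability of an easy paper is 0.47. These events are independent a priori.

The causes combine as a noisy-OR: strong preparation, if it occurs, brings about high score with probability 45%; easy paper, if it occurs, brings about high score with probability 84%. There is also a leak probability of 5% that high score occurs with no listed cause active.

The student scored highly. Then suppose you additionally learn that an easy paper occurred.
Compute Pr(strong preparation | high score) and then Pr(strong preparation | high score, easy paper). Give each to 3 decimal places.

Under noisy-OR, P(high score | causes) = 1 − (1−0.05)·∏(1−qᵢ) over the active causes.
P(high score) = 0.05*0.82*0.53 + 0.848*0.82*0.47 + 0.4775*0.18*0.53 + 0.9164*0.18*0.47 = 0.021730 + 0.326819 + 0.045554 + 0.077527 = 0.471630
Restricting to configurations with strong preparation present: 0.045554 + 0.077527 = 0.123081.
So P(strong preparation | high score) = 0.123081/0.471630 ≈ 0.261.

Now also conditioning on easy paper=true:
Numerator (weight on configurations with strong preparation): 0.9164·0.18 = 0.164952
Normalizer over all consistent configurations: 0.848·0.82 + 0.9164·0.18 = 0.860312
P(strong preparation | high score, easy paper) = 0.164952/0.860312 ≈ 0.192

Pr(strong preparation | high score) ≈ 0.261; Pr(strong preparation | high score, easy paper) ≈ 0.192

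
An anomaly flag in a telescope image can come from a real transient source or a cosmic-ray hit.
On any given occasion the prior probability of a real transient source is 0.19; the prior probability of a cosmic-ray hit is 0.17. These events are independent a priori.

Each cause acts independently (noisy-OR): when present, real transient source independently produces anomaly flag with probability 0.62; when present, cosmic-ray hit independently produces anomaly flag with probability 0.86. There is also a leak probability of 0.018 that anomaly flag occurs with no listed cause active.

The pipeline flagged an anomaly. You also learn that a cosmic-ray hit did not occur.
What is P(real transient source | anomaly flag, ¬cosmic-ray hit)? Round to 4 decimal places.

Under noisy-OR, P(anomaly flag | causes) = 1 − (1−0.018)·∏(1−qᵢ) over the active causes.
Sum P(anomaly flag|·) weighted by the priors over both values of real transient source:
  P(anomaly flag | ¬cosmic-ray hit) = 0.018·0.81 + 0.62684·0.19
        = 0.014580 + 0.119100 = 0.133680
Configurations with real transient source contribute 0.119100, so
  P(real transient source | anomaly flag, ¬cosmic-ray hit) = 0.119100 / 0.133680 ≈ 0.8909

P(real transient source | anomaly flag, ¬cosmic-ray hit) ≈ 0.8909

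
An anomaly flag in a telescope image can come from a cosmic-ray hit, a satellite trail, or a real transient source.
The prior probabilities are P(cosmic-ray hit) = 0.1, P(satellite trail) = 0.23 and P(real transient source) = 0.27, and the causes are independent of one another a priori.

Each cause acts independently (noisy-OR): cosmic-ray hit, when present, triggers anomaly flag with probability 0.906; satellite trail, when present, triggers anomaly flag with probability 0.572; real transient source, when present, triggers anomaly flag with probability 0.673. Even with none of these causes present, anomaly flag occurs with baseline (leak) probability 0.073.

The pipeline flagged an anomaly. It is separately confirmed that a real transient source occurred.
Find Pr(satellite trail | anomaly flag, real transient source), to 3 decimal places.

Pr(satellite trail | anomaly flag, real transient source) ≈ 0.267

Under noisy-OR, P(anomaly flag | causes) = 1 − (1−0.073)·∏(1−qᵢ) over the active causes.
P(anomaly flag | real transient source) = 0.696871·0.9·0.77 + 0.870261·0.9·0.23 + 0.971506·0.1·0.77 + 0.987805·0.1·0.23 = 0.482932 + 0.180144 + 0.074806 + 0.022720 = 0.760602
Of this, 0.202864 comes from 0.180144 + 0.022720 (the satellite trail=true cases).
Hence the posterior is 0.202864/0.760602 ≈ 0.267.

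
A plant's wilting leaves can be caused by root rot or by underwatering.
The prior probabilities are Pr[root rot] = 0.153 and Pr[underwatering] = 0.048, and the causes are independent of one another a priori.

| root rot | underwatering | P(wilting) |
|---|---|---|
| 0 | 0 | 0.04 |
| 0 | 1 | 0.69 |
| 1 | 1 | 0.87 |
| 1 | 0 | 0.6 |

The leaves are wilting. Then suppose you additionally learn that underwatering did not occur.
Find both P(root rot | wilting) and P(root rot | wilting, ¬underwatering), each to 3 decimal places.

Numerator (weight on configurations with root rot): 0.087394 + 0.006389 = 0.093783
Denominator P(wilting): 0.04·0.847·0.952 + 0.69·0.847·0.048 + 0.6·0.153·0.952 + 0.87·0.153·0.048 = 0.154090
Posterior = 0.093783 / 0.154090 ≈ 0.609

Now also conditioning on underwatering≠true:
Sum P(wilting|·) weighted by the priors over both values of root rot:
  P(wilting | ¬underwatering) = 0.04×0.847 + 0.6×0.153
        = 0.033880 + 0.091800 = 0.125680
Keeping only the root rot-present terms gives 0.091800, so
  P(root rot | wilting, ¬underwatering) = 0.091800 / 0.125680 ≈ 0.730

P(root rot | wilting) ≈ 0.609; P(root rot | wilting, ¬underwatering) ≈ 0.730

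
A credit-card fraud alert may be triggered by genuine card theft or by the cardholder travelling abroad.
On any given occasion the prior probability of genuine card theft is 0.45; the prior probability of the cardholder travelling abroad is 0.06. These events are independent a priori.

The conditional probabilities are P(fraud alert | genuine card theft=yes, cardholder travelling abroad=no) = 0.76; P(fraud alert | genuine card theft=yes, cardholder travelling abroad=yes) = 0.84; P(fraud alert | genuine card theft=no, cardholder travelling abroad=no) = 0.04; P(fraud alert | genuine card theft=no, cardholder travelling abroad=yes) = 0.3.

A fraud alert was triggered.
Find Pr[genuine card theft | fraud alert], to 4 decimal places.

Sum P(fraud alert|·) weighted by the priors over the 4 (genuine card theft, cardholder travelling abroad) configurations:
  P(fraud alert) = 0.04·0.55·0.94 + 0.3·0.55·0.06 + 0.76·0.45·0.94 + 0.84·0.45·0.06
        = 0.020680 + 0.009900 + 0.321480 + 0.022680 = 0.374740
Keeping only the genuine card theft-present terms gives 0.344160, so
  P(genuine card theft | fraud alert) = 0.344160 / 0.374740 ≈ 0.9184

Pr[genuine card theft | fraud alert] ≈ 0.9184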